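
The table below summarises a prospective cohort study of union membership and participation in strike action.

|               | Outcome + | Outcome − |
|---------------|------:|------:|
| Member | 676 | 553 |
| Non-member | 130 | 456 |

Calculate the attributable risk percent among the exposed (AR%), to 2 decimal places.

59.67

Cells: a = 676, b = 553, c = 130, d = 456.
Risk in exposed = 676/1229 = 0.55004; risk in unexposed = 130/586 = 0.22184.
RR = 0.55004/0.22184 = 2.47941
AR% = (RR − 1)/RR × 100 = (2.47941 − 1)/2.47941 × 100 = 59.6679%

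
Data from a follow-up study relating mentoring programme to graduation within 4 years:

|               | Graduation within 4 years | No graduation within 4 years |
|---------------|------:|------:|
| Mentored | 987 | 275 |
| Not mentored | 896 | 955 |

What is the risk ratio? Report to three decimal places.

Cells: a = 987, b = 275, c = 896, d = 955.
Risk in exposed = 987/1262 = 0.78209; risk in unexposed = 896/1851 = 0.48406.
RR = 0.78209 / 0.48406 = 1.61568
The risk among the exposed is 1.62 times that among the unexposed.

1.616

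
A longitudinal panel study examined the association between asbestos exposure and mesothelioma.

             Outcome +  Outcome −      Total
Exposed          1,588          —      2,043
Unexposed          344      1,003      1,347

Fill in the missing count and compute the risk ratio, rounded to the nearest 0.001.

The missing cell is in the exposed row: 2043 − 1588 = 455.
So a = 1588, b = 455, c = 344, d = 1003.
RR = [a/(a+b)] / [c/(c+d)] = (1588/2043) / (344/1347) = 0.77729/0.25538 = 3.04363

3.044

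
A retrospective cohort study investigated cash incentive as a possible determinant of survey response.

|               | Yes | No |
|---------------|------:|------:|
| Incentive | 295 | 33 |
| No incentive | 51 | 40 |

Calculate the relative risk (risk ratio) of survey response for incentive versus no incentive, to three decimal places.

Cells: a = 295, b = 33, c = 51, d = 40.
Risk in exposed = 295/328 = 0.89939; risk in unexposed = 51/91 = 0.56044.
RR = 0.89939 / 0.56044 = 1.60479
The risk among the exposed is 1.60 times that among the unexposed.

1.605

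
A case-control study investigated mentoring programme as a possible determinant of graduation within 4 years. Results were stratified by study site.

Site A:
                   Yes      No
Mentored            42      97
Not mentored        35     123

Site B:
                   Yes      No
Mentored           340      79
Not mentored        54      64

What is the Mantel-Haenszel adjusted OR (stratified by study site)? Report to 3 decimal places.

OR_MH = Σ(aᵢdᵢ/nᵢ) / Σ(bᵢcᵢ/nᵢ), where nᵢ is the stratum total.
Stratum 1 (Site A): n = 297; a·d/n = 42·123/297 = 17.3939; b·c/n = 97·35/297 = 11.4310
Stratum 2 (Site B): n = 537; a·d/n = 340·64/537 = 40.5214; b·c/n = 79·54/537 = 7.9441
OR_MH = (17.3939 + 40.5214) / (11.4310 + 7.9441) = 57.9154 / 19.3751 = 2.98916

2.989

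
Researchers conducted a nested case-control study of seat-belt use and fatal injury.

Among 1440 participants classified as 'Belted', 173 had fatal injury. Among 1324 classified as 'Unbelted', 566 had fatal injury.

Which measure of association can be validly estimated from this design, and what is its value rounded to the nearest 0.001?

0.183

From the description: a = 173, b = 1267, c = 566, d = 758.
This is a nested case-control study: participants were sampled on outcome status, so risks in the source population cannot be estimated directly — relative risk is not valid here. The odds ratio is the appropriate measure.
OR = (a·d)/(b·c) = (173 × 758) / (1267 × 566) = 131134 / 717122 = 0.18286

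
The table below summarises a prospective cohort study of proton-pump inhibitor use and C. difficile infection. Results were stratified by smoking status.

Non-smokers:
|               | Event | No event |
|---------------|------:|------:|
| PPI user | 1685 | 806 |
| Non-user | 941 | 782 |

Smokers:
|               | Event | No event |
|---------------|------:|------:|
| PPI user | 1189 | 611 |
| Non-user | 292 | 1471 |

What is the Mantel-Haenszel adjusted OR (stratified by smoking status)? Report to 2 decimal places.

OR_MH = Σ(aᵢdᵢ/nᵢ) / Σ(bᵢcᵢ/nᵢ), where nᵢ is the stratum total.
Stratum 1 (Non-smokers): n = 4214; a·d/n = 1685·782/4214 = 312.6887; b·c/n = 806·941/4214 = 179.9824
Stratum 2 (Smokers): n = 3563; a·d/n = 1189·1471/3563 = 490.8838; b·c/n = 611·292/3563 = 50.0735
OR_MH = (312.6887 + 490.8838) / (179.9824 + 50.0735) = 803.5725 / 230.0560 = 3.49294

3.49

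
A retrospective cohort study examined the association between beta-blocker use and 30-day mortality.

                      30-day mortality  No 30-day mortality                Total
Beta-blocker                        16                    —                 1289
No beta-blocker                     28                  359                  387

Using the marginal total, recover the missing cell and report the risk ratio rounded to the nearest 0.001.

0.172

The missing cell is in the exposed row: 1289 − 16 = 1273.
So a = 16, b = 1273, c = 28, d = 359.
RR = [a/(a+b)] / [c/(c+d)] = (16/1289) / (28/387) = 0.01241/0.07235 = 0.17156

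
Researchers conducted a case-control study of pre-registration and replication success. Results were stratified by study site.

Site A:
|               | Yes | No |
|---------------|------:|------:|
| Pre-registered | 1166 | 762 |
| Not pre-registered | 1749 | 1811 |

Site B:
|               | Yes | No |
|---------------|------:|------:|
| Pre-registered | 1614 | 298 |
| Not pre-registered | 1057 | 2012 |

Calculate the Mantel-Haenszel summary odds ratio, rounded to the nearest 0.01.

OR_MH = Σ(aᵢdᵢ/nᵢ) / Σ(bᵢcᵢ/nᵢ), where nᵢ is the stratum total.
Stratum 1 (Site A): n = 5488; a·d/n = 1166·1811/5488 = 384.7715; b·c/n = 762·1749/5488 = 242.8458
Stratum 2 (Site B): n = 4981; a·d/n = 1614·2012/4981 = 651.9510; b·c/n = 298·1057/4981 = 63.2375
OR_MH = (384.7715 + 651.9510) / (242.8458 + 63.2375) = 1036.7225 / 306.0833 = 3.38706

3.39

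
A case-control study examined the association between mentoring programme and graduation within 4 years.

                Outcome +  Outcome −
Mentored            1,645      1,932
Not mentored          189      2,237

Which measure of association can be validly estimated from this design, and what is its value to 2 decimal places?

Cells: a = 1645, b = 1932, c = 189, d = 2237.
This is a case-control study: participants were sampled on outcome status, so risks in the source population cannot be estimated directly — relative risk is not valid here. The odds ratio is the appropriate measure.
OR = (a·d)/(b·c) = (1645 × 2237) / (1932 × 189) = 3679865 / 365148 = 10.07774

10.08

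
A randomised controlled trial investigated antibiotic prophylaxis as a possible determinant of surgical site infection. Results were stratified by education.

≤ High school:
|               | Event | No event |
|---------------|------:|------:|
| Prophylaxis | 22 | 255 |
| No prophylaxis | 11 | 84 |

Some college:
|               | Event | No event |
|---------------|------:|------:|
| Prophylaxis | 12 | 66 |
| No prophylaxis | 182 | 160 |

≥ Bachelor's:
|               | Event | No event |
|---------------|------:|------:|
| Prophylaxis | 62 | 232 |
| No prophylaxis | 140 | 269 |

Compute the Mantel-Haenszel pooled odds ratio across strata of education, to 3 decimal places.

OR_MH = Σ(aᵢdᵢ/nᵢ) / Σ(bᵢcᵢ/nᵢ), where nᵢ is the stratum total.
Stratum 1 (≤ High school): n = 372; a·d/n = 22·84/372 = 4.9677; b·c/n = 255·11/372 = 7.5403
Stratum 2 (Some college): n = 420; a·d/n = 12·160/420 = 4.5714; b·c/n = 66·182/420 = 28.6000
Stratum 3 (≥ Bachelor's): n = 703; a·d/n = 62·269/703 = 23.7240; b·c/n = 232·140/703 = 46.2020
OR_MH = (4.9677 + 4.5714 + 23.7240) / (7.5403 + 28.6000 + 46.2020) = 33.2632 / 82.3423 = 0.40396

0.404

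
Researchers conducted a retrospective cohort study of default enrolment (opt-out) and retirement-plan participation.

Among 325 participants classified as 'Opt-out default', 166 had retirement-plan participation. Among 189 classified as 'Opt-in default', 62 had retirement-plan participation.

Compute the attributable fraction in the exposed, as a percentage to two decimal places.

35.77

From the description: a = 166, b = 159, c = 62, d = 127.
Risk in exposed = 166/325 = 0.51077; risk in unexposed = 62/189 = 0.32804.
RR = 0.51077/0.32804 = 1.55702
AR% = (RR − 1)/RR × 100 = (1.55702 − 1)/1.55702 × 100 = 35.7748%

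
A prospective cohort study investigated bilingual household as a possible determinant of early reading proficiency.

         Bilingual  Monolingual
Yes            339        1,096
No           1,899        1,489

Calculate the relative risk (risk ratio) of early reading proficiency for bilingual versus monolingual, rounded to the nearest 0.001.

0.357

Reading the table with exposure as columns: a = 339 (Bilingual, case), b = 1899 (Bilingual, non-case), c = 1096 (Monolingual, case), d = 1489.
Risk in exposed = 339/2238 = 0.15147; risk in unexposed = 1096/2585 = 0.42398.
RR = 0.15147 / 0.42398 = 0.35726
The risk is 64% lower among the exposed than among the unexposed.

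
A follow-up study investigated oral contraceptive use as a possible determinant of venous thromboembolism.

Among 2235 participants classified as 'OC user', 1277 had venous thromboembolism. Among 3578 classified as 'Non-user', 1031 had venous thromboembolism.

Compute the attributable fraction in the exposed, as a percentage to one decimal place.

49.6

From the description: a = 1277, b = 958, c = 1031, d = 2547.
Risk in exposed = 1277/2235 = 0.57136; risk in unexposed = 1031/3578 = 0.28815.
RR = 0.57136/0.28815 = 1.98287
AR% = (RR − 1)/RR × 100 = (1.98287 − 1)/1.98287 × 100 = 49.5681%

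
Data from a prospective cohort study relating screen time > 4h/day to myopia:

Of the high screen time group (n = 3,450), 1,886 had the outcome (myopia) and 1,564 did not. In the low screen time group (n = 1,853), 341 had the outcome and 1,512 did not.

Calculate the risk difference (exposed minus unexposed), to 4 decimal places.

From the description: a = 1886, b = 1564, c = 341, d = 1512.
Risk in exposed = 1886/3450 = 0.546667; risk in unexposed = 341/1853 = 0.184026.
Risk difference = 0.546667 − 0.184026 = 0.362641

0.3626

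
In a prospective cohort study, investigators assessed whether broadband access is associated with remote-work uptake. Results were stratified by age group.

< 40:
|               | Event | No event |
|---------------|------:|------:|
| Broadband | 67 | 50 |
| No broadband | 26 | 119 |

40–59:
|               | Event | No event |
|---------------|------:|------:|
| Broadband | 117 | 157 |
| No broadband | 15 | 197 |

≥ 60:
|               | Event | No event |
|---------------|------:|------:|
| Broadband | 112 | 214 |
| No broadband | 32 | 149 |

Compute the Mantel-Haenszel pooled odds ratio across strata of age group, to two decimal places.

OR_MH = Σ(aᵢdᵢ/nᵢ) / Σ(bᵢcᵢ/nᵢ), where nᵢ is the stratum total.
Stratum 1 (< 40): n = 262; a·d/n = 67·119/262 = 30.4313; b·c/n = 50·26/262 = 4.9618
Stratum 2 (40–59): n = 486; a·d/n = 117·197/486 = 47.4259; b·c/n = 157·15/486 = 4.8457
Stratum 3 (≥ 60): n = 507; a·d/n = 112·149/507 = 32.9152; b·c/n = 214·32/507 = 13.5069
OR_MH = (30.4313 + 47.4259 + 32.9152) / (4.9618 + 4.8457 + 13.5069) = 110.7724 / 23.3144 = 4.75124

4.75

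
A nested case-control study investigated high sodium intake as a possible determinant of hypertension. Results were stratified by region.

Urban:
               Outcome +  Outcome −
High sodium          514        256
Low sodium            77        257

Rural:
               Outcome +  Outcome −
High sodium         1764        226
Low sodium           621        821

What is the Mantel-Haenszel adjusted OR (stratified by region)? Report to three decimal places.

OR_MH = Σ(aᵢdᵢ/nᵢ) / Σ(bᵢcᵢ/nᵢ), where nᵢ is the stratum total.
Stratum 1 (Urban): n = 1104; a·d/n = 514·257/1104 = 119.6540; b·c/n = 256·77/1104 = 17.8551
Stratum 2 (Rural): n = 3432; a·d/n = 1764·821/3432 = 421.9825; b·c/n = 226·621/3432 = 40.8934
OR_MH = (119.6540 + 421.9825) / (17.8551 + 40.8934) = 541.6365 / 58.7484 = 9.21959

9.220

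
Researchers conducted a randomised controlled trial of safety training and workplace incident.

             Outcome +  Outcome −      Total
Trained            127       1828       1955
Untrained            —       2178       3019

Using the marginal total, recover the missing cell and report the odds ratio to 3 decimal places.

The missing cell is in the unexposed row: 3019 − 2178 = 841.
So a = 127, b = 1828, c = 841, d = 2178.
OR = (a·d)/(b·c) = (127 × 2178) / (1828 × 841) = 276606 / 1537348 = 0.17992

0.180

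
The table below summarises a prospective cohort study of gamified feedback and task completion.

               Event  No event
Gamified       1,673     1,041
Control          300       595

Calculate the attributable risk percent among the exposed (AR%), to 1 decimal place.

45.6

Cells: a = 1673, b = 1041, c = 300, d = 595.
Risk in exposed = 1673/2714 = 0.61643; risk in unexposed = 300/895 = 0.33520.
RR = 0.61643/0.33520 = 1.83903
AR% = (RR − 1)/RR × 100 = (1.83903 − 1)/1.83903 × 100 = 45.6234%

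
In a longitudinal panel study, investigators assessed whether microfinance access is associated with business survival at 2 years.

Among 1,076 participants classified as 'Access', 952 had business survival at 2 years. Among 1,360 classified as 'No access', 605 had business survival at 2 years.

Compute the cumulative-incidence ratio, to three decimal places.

From the description: a = 952, b = 124, c = 605, d = 755.
Risk in exposed = 952/1076 = 0.88476; risk in unexposed = 605/1360 = 0.44485.
RR = 0.88476 / 0.44485 = 1.98888
The risk among the exposed is 1.99 times that among the unexposed.

1.989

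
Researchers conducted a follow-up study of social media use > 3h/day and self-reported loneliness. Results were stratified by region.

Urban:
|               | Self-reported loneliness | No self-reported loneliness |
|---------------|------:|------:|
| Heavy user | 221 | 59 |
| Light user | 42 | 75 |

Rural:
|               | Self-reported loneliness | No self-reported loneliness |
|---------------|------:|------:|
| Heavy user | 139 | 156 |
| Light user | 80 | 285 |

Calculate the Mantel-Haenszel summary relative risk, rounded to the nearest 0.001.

RR_MH = Σ(aᵢ·n₀ᵢ/nᵢ) / Σ(cᵢ·n₁ᵢ/nᵢ), with n₁ᵢ = aᵢ+bᵢ (exposed), n₀ᵢ = cᵢ+dᵢ (unexposed), nᵢ = n₁ᵢ+n₀ᵢ.
Stratum 1 (Urban): n₁ = 280, n₀ = 117, n = 397; a·n₀/n = 221·117/397 = 65.1310; c·n₁/n = 42·280/397 = 29.6222
Stratum 2 (Rural): n₁ = 295, n₀ = 365, n = 660; a·n₀/n = 139·365/660 = 76.8712; c·n₁/n = 80·295/660 = 35.7576
RR_MH = (65.1310 + 76.8712) / (29.6222 + 35.7576) = 142.0022 / 65.3797 = 2.17196

2.172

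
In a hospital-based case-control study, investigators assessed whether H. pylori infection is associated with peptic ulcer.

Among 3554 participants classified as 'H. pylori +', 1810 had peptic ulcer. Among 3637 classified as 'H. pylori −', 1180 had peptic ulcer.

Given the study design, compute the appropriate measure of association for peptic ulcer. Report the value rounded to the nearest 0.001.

2.161

From the description: a = 1810, b = 1744, c = 1180, d = 2457.
This is a hospital-based case-control study: participants were sampled on outcome status, so risks in the source population cannot be estimated directly — relative risk is not valid here. The odds ratio is the appropriate measure.
OR = (a·d)/(b·c) = (1810 × 2457) / (1744 × 1180) = 4447170 / 2057920 = 2.16100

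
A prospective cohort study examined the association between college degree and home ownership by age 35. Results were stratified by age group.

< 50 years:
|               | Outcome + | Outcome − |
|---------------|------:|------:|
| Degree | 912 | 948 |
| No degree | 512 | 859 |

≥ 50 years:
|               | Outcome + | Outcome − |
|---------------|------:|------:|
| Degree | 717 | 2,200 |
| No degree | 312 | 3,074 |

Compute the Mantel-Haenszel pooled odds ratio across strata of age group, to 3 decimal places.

OR_MH = Σ(aᵢdᵢ/nᵢ) / Σ(bᵢcᵢ/nᵢ), where nᵢ is the stratum total.
Stratum 1 (< 50 years): n = 3231; a·d/n = 912·859/3231 = 242.4661; b·c/n = 948·512/3231 = 150.2247
Stratum 2 (≥ 50 years): n = 6303; a·d/n = 717·3074/6303 = 349.6840; b·c/n = 2200·312/6303 = 108.9005
OR_MH = (242.4661 + 349.6840) / (150.2247 + 108.9005) = 592.1501 / 259.1252 = 2.28519

2.285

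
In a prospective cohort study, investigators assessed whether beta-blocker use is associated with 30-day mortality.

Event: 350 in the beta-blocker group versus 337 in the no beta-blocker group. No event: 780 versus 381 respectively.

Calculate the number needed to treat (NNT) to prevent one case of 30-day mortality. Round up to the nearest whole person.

Risk in treated group = 350/1130 = 0.30973; risk in control = 337/718 = 0.46936.
Absolute risk reduction = 0.46936 − 0.30973 = 0.15962
NNT = 1 / ARR = 1 / 0.15962 = 6.265 → round up → 7

7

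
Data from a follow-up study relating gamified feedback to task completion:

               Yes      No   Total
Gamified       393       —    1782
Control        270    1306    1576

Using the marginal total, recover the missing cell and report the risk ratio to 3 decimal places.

1.287

The missing cell is in the exposed row: 1782 − 393 = 1389.
So a = 393, b = 1389, c = 270, d = 1306.
RR = [a/(a+b)] / [c/(c+d)] = (393/1782) / (270/1576) = 0.22054/0.17132 = 1.28729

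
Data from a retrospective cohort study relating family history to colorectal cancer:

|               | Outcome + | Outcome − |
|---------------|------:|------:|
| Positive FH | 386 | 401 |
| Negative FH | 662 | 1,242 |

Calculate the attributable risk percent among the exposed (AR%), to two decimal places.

Cells: a = 386, b = 401, c = 662, d = 1242.
Risk in exposed = 386/787 = 0.49047; risk in unexposed = 662/1904 = 0.34769.
RR = 0.49047/0.34769 = 1.41066
AR% = (RR − 1)/RR × 100 = (1.41066 − 1)/1.41066 × 100 = 29.1111%

29.11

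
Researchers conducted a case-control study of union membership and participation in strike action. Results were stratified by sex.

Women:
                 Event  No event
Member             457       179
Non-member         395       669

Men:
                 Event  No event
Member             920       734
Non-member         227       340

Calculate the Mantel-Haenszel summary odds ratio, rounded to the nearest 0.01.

2.75

OR_MH = Σ(aᵢdᵢ/nᵢ) / Σ(bᵢcᵢ/nᵢ), where nᵢ is the stratum total.
Stratum 1 (Women): n = 1700; a·d/n = 457·669/1700 = 179.8429; b·c/n = 179·395/1700 = 41.5912
Stratum 2 (Men): n = 2221; a·d/n = 920·340/2221 = 140.8375; b·c/n = 734·227/2221 = 75.0194
OR_MH = (179.8429 + 140.8375) / (41.5912 + 75.0194) = 320.6804 / 116.6105 = 2.75001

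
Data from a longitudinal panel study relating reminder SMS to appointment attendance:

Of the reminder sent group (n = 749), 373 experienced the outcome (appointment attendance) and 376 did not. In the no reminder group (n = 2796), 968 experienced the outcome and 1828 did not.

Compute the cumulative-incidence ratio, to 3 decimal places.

1.438

From the description: a = 373, b = 376, c = 968, d = 1828.
Risk in exposed = 373/749 = 0.49800; risk in unexposed = 968/2796 = 0.34621.
RR = 0.49800 / 0.34621 = 1.43843
The risk among the exposed is 1.44 times that among the unexposed.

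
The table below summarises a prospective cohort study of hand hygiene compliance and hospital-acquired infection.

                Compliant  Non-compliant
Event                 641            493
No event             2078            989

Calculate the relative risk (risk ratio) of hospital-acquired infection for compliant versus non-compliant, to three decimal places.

Reading the table with exposure as columns: a = 641 (Compliant, case), b = 2078 (Compliant, non-case), c = 493 (Non-compliant, case), d = 989.
Risk in exposed = 641/2719 = 0.23575; risk in unexposed = 493/1482 = 0.33266.
RR = 0.23575 / 0.33266 = 0.70868
The risk is 29% lower among the exposed than among the unexposed.

0.709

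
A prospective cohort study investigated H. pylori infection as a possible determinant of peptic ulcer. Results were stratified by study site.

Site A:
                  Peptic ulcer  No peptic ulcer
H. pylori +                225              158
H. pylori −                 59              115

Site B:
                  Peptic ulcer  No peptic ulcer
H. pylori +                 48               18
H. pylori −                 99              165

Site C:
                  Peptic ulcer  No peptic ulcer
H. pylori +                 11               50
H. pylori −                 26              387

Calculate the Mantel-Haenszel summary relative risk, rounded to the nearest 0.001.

RR_MH = Σ(aᵢ·n₀ᵢ/nᵢ) / Σ(cᵢ·n₁ᵢ/nᵢ), with n₁ᵢ = aᵢ+bᵢ (exposed), n₀ᵢ = cᵢ+dᵢ (unexposed), nᵢ = n₁ᵢ+n₀ᵢ.
Stratum 1 (Site A): n₁ = 383, n₀ = 174, n = 557; a·n₀/n = 225·174/557 = 70.2873; c·n₁/n = 59·383/557 = 40.5691
Stratum 2 (Site B): n₁ = 66, n₀ = 264, n = 330; a·n₀/n = 48·264/330 = 38.4000; c·n₁/n = 99·66/330 = 19.8000
Stratum 3 (Site C): n₁ = 61, n₀ = 413, n = 474; a·n₀/n = 11·413/474 = 9.5844; c·n₁/n = 26·61/474 = 3.3460
RR_MH = (70.2873 + 38.4000 + 9.5844) / (40.5691 + 19.8000 + 3.3460) = 118.2716 / 63.7151 = 1.85626

1.856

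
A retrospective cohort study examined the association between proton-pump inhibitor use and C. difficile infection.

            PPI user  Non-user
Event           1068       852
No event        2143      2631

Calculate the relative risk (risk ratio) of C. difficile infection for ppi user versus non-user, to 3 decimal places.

1.360

Reading the table with exposure as columns: a = 1068 (PPI user, case), b = 2143 (PPI user, non-case), c = 852 (Non-user, case), d = 2631.
Risk in exposed = 1068/3211 = 0.33261; risk in unexposed = 852/3483 = 0.24462.
RR = 0.33261 / 0.24462 = 1.35971
The risk among the exposed is 1.36 times that among the unexposed.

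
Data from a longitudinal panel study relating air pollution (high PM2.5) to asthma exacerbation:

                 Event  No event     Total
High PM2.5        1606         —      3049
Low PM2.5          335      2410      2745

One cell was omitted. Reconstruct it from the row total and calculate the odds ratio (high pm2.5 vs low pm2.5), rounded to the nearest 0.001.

The missing cell is in the exposed row: 3049 − 1606 = 1443.
So a = 1606, b = 1443, c = 335, d = 2410.
OR = (a·d)/(b·c) = (1606 × 2410) / (1443 × 335) = 3870460 / 483405 = 8.00666

8.007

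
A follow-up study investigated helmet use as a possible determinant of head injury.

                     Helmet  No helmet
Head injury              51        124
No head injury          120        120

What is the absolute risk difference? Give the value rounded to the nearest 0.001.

-0.210

Reading the table with exposure as columns: a = 51 (Helmet, case), b = 120 (Helmet, non-case), c = 124 (No helmet, case), d = 120.
Risk in exposed = 51/171 = 0.298246; risk in unexposed = 124/244 = 0.508197.
Risk difference = 0.298246 − 0.508197 = -0.209951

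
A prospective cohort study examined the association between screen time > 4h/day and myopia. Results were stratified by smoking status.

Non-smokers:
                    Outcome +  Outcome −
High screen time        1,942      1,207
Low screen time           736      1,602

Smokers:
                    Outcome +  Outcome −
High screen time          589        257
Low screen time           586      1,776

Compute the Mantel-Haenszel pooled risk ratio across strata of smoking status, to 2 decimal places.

2.19

RR_MH = Σ(aᵢ·n₀ᵢ/nᵢ) / Σ(cᵢ·n₁ᵢ/nᵢ), with n₁ᵢ = aᵢ+bᵢ (exposed), n₀ᵢ = cᵢ+dᵢ (unexposed), nᵢ = n₁ᵢ+n₀ᵢ.
Stratum 1 (Non-smokers): n₁ = 3149, n₀ = 2338, n = 5487; a·n₀/n = 1942·2338/5487 = 827.4824; c·n₁/n = 736·3149/5487 = 422.3918
Stratum 2 (Smokers): n₁ = 846, n₀ = 2362, n = 3208; a·n₀/n = 589·2362/3208 = 433.6714; c·n₁/n = 586·846/3208 = 154.5374
RR_MH = (827.4824 + 433.6714) / (422.3918 + 154.5374) = 1261.1539 / 576.9292 = 2.18598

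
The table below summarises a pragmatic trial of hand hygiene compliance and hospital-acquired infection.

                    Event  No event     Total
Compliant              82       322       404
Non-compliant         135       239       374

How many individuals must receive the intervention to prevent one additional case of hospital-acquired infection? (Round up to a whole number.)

Risk in treated group = 82/404 = 0.20297; risk in control = 135/374 = 0.36096.
Absolute risk reduction = 0.36096 − 0.20297 = 0.15799
NNT = 1 / ARR = 1 / 0.15799 = 6.329 → round up → 7

7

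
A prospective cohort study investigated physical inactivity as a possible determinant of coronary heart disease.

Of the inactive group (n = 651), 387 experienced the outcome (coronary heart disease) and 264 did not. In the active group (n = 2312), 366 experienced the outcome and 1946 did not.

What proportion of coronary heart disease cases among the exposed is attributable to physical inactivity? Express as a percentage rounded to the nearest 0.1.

From the description: a = 387, b = 264, c = 366, d = 1946.
Risk in exposed = 387/651 = 0.59447; risk in unexposed = 366/2312 = 0.15830.
RR = 0.59447/0.15830 = 3.75523
AR% = (RR − 1)/RR × 100 = (3.75523 − 1)/3.75523 × 100 = 73.3705%

73.4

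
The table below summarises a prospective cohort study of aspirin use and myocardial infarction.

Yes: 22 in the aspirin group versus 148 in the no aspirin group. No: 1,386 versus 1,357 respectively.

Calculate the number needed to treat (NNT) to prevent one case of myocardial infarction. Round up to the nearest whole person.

Risk in treated group = 22/1408 = 0.01562; risk in control = 148/1505 = 0.09834.
Absolute risk reduction = 0.09834 − 0.01562 = 0.08271
NNT = 1 / ARR = 1 / 0.08271 = 12.090 → round up → 13

13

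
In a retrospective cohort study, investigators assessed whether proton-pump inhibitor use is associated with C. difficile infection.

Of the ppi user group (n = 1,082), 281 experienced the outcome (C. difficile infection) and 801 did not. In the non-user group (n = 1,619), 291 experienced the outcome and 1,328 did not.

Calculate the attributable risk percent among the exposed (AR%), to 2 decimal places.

From the description: a = 281, b = 801, c = 291, d = 1328.
Risk in exposed = 281/1082 = 0.25970; risk in unexposed = 291/1619 = 0.17974.
RR = 0.25970/0.17974 = 1.44488
AR% = (RR − 1)/RR × 100 = (1.44488 − 1)/1.44488 × 100 = 30.7903%

30.79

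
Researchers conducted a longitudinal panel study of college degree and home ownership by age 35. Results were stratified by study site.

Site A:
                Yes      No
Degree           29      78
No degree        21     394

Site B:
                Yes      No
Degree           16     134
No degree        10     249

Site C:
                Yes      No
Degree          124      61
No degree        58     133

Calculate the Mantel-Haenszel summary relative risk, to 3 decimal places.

RR_MH = Σ(aᵢ·n₀ᵢ/nᵢ) / Σ(cᵢ·n₁ᵢ/nᵢ), with n₁ᵢ = aᵢ+bᵢ (exposed), n₀ᵢ = cᵢ+dᵢ (unexposed), nᵢ = n₁ᵢ+n₀ᵢ.
Stratum 1 (Site A): n₁ = 107, n₀ = 415, n = 522; a·n₀/n = 29·415/522 = 23.0556; c·n₁/n = 21·107/522 = 4.3046
Stratum 2 (Site B): n₁ = 150, n₀ = 259, n = 409; a·n₀/n = 16·259/409 = 10.1320; c·n₁/n = 10·150/409 = 3.6675
Stratum 3 (Site C): n₁ = 185, n₀ = 191, n = 376; a·n₀/n = 124·191/376 = 62.9894; c·n₁/n = 58·185/376 = 28.5372
RR_MH = (23.0556 + 10.1320 + 62.9894) / (4.3046 + 3.6675 + 28.5372) = 96.1769 / 36.5093 = 2.63431

2.634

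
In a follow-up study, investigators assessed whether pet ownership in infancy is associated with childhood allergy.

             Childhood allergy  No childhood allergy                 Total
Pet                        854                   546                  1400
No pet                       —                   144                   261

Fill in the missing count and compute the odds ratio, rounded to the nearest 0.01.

1.93

The missing cell is in the unexposed row: 261 − 144 = 117.
So a = 854, b = 546, c = 117, d = 144.
OR = (a·d)/(b·c) = (854 × 144) / (546 × 117) = 122976 / 63882 = 1.92505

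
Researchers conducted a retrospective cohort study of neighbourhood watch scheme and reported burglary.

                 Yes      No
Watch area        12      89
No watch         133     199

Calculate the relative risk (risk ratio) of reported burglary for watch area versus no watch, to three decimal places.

0.297

Cells: a = 12, b = 89, c = 133, d = 199.
Risk in exposed = 12/101 = 0.11881; risk in unexposed = 133/332 = 0.40060.
RR = 0.11881 / 0.40060 = 0.29658
The risk is 70% lower among the exposed than among the unexposed.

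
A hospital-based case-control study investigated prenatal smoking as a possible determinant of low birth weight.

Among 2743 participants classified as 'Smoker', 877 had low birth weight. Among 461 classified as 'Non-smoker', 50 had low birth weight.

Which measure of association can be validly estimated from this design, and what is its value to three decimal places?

3.863

From the description: a = 877, b = 1866, c = 50, d = 411.
This is a hospital-based case-control study: participants were sampled on outcome status, so risks in the source population cannot be estimated directly — relative risk is not valid here. The odds ratio is the appropriate measure.
OR = (a·d)/(b·c) = (877 × 411) / (1866 × 50) = 360447 / 93300 = 3.86331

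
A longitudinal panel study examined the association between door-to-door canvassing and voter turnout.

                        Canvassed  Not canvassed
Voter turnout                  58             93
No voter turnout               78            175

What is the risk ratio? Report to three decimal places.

Reading the table with exposure as columns: a = 58 (Canvassed, case), b = 78 (Canvassed, non-case), c = 93 (Not canvassed, case), d = 175.
Risk in exposed = 58/136 = 0.42647; risk in unexposed = 93/268 = 0.34701.
RR = 0.42647 / 0.34701 = 1.22897
The risk among the exposed is 1.23 times that among the unexposed.

1.229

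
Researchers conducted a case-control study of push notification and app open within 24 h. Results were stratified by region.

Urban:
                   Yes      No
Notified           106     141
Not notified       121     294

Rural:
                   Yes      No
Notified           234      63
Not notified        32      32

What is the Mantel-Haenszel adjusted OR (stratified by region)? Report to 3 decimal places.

2.163

OR_MH = Σ(aᵢdᵢ/nᵢ) / Σ(bᵢcᵢ/nᵢ), where nᵢ is the stratum total.
Stratum 1 (Urban): n = 662; a·d/n = 106·294/662 = 47.0755; b·c/n = 141·121/662 = 25.7719
Stratum 2 (Rural): n = 361; a·d/n = 234·32/361 = 20.7424; b·c/n = 63·32/361 = 5.5845
OR_MH = (47.0755 + 20.7424) / (25.7719 + 5.5845) = 67.8179 / 31.3564 = 2.16281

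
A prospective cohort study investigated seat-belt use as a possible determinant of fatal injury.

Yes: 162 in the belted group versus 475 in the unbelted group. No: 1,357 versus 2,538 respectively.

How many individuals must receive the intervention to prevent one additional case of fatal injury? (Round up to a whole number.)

20

Risk in treated group = 162/1519 = 0.10665; risk in control = 475/3013 = 0.15765.
Absolute risk reduction = 0.15765 − 0.10665 = 0.05100
NNT = 1 / ARR = 1 / 0.05100 = 19.607 → round up → 20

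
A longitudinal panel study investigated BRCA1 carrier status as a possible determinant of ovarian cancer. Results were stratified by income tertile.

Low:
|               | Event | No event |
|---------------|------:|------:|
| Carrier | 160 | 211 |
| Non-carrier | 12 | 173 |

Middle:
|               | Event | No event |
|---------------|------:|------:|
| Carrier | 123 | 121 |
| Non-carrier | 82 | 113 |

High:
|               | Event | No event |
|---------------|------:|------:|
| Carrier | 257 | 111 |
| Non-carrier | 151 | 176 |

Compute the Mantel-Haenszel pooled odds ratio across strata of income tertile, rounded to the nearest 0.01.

2.86

OR_MH = Σ(aᵢdᵢ/nᵢ) / Σ(bᵢcᵢ/nᵢ), where nᵢ is the stratum total.
Stratum 1 (Low): n = 556; a·d/n = 160·173/556 = 49.7842; b·c/n = 211·12/556 = 4.5540
Stratum 2 (Middle): n = 439; a·d/n = 123·113/439 = 31.6606; b·c/n = 121·82/439 = 22.6014
Stratum 3 (High): n = 695; a·d/n = 257·176/695 = 65.0820; b·c/n = 111·151/695 = 24.1165
OR_MH = (49.7842 + 31.6606 + 65.0820) / (4.5540 + 22.6014 + 24.1165) = 146.5268 / 51.2719 = 2.85784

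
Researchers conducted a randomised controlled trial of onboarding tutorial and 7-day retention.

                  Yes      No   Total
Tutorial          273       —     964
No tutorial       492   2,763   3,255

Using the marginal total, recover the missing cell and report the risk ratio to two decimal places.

1.87

The missing cell is in the exposed row: 964 − 273 = 691.
So a = 273, b = 691, c = 492, d = 2763.
RR = [a/(a+b)] / [c/(c+d)] = (273/964) / (492/3255) = 0.28320/0.15115 = 1.87358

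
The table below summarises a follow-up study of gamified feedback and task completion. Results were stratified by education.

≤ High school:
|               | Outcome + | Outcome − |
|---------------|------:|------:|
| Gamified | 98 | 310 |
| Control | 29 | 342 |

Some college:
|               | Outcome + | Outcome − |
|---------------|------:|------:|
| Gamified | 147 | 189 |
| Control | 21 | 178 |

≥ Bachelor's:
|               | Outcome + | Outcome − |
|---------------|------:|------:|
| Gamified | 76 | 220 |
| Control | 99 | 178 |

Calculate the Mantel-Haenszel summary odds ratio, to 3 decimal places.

OR_MH = Σ(aᵢdᵢ/nᵢ) / Σ(bᵢcᵢ/nᵢ), where nᵢ is the stratum total.
Stratum 1 (≤ High school): n = 779; a·d/n = 98·342/779 = 43.0244; b·c/n = 310·29/779 = 11.5404
Stratum 2 (Some college): n = 535; a·d/n = 147·178/535 = 48.9084; b·c/n = 189·21/535 = 7.4187
Stratum 3 (≥ Bachelor's): n = 573; a·d/n = 76·178/573 = 23.6091; b·c/n = 220·99/573 = 38.0105
OR_MH = (43.0244 + 48.9084 + 23.6091) / (11.5404 + 7.4187 + 38.0105) = 115.5419 / 56.9696 = 2.02813

2.028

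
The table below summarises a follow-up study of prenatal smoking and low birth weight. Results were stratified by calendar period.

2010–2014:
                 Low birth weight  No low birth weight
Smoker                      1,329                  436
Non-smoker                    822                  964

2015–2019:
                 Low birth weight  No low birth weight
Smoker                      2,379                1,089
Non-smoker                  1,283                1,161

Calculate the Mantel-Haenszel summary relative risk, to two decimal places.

1.42

RR_MH = Σ(aᵢ·n₀ᵢ/nᵢ) / Σ(cᵢ·n₁ᵢ/nᵢ), with n₁ᵢ = aᵢ+bᵢ (exposed), n₀ᵢ = cᵢ+dᵢ (unexposed), nᵢ = n₁ᵢ+n₀ᵢ.
Stratum 1 (2010–2014): n₁ = 1765, n₀ = 1786, n = 3551; a·n₀/n = 1329·1786/3551 = 668.4297; c·n₁/n = 822·1765/3551 = 408.5694
Stratum 2 (2015–2019): n₁ = 3468, n₀ = 2444, n = 5912; a·n₀/n = 2379·2444/5912 = 983.4702; c·n₁/n = 1283·3468/5912 = 752.6123
RR_MH = (668.4297 + 983.4702) / (408.5694 + 752.6123) = 1651.9000 / 1161.1817 = 1.42260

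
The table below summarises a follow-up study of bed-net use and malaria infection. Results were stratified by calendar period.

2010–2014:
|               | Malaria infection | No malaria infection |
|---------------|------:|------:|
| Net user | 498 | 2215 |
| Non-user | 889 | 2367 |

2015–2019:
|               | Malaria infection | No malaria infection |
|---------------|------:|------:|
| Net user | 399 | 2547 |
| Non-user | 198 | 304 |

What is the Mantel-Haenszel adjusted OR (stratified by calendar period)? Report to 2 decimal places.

0.49

OR_MH = Σ(aᵢdᵢ/nᵢ) / Σ(bᵢcᵢ/nᵢ), where nᵢ is the stratum total.
Stratum 1 (2010–2014): n = 5969; a·d/n = 498·2367/5969 = 197.4813; b·c/n = 2215·889/5969 = 329.8936
Stratum 2 (2015–2019): n = 3448; a·d/n = 399·304/3448 = 35.1787; b·c/n = 2547·198/3448 = 146.2604
OR_MH = (197.4813 + 35.1787) / (329.8936 + 146.2604) = 232.6600 / 476.1541 = 0.48862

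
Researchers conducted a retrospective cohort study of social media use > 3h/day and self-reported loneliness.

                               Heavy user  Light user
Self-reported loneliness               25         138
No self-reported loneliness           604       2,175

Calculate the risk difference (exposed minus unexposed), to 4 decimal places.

Reading the table with exposure as columns: a = 25 (Heavy user, case), b = 604 (Heavy user, non-case), c = 138 (Light user, case), d = 2175.
Risk in exposed = 25/629 = 0.039746; risk in unexposed = 138/2313 = 0.059663.
Risk difference = 0.039746 − 0.059663 = -0.019917

-0.0199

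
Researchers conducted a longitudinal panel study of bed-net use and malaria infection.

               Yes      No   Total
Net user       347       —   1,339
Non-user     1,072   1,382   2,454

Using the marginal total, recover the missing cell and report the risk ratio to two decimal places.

0.59

The missing cell is in the exposed row: 1339 − 347 = 992.
So a = 347, b = 992, c = 1072, d = 1382.
RR = [a/(a+b)] / [c/(c+d)] = (347/1339) / (1072/2454) = 0.25915/0.43684 = 0.59324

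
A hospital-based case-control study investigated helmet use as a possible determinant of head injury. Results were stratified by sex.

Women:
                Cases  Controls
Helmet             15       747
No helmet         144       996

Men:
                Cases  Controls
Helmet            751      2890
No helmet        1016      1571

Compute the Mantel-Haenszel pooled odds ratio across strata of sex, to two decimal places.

OR_MH = Σ(aᵢdᵢ/nᵢ) / Σ(bᵢcᵢ/nᵢ), where nᵢ is the stratum total.
Stratum 1 (Women): n = 1902; a·d/n = 15·996/1902 = 7.8549; b·c/n = 747·144/1902 = 56.5552
Stratum 2 (Men): n = 6228; a·d/n = 751·1571/6228 = 189.4382; b·c/n = 2890·1016/6228 = 471.4579
OR_MH = (7.8549 + 189.4382) / (56.5552 + 471.4579) = 197.2931 / 528.0131 = 0.37365

0.37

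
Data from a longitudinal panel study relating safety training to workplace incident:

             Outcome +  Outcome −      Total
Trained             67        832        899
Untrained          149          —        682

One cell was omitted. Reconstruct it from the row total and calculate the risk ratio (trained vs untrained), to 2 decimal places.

The missing cell is in the unexposed row: 682 − 149 = 533.
So a = 67, b = 832, c = 149, d = 533.
RR = [a/(a+b)] / [c/(c+d)] = (67/899) / (149/682) = 0.07453/0.21848 = 0.34112

0.34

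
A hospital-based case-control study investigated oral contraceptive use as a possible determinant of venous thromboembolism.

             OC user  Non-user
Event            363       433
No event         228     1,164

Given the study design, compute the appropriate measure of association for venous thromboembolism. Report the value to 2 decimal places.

Reading the table with exposure as columns: a = 363 (OC user, case), b = 228 (OC user, non-case), c = 433 (Non-user, case), d = 1164.
This is a hospital-based case-control study: participants were sampled on outcome status, so risks in the source population cannot be estimated directly — relative risk is not valid here. The odds ratio is the appropriate measure.
OR = (a·d)/(b·c) = (363 × 1164) / (228 × 433) = 422532 / 98724 = 4.27993

4.28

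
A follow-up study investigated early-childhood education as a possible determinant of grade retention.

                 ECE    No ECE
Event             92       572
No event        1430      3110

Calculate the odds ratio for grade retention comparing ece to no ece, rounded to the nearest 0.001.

Reading the table with exposure as columns: a = 92 (ECE, case), b = 1430 (ECE, non-case), c = 572 (No ECE, case), d = 3110.
OR = (a·d)/(b·c) = (92 × 3110) / (1430 × 572) = 286120 / 817960 = 0.34980
Exposure is associated with lower odds of grade retention (OR = 0.35 < 1).

0.350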